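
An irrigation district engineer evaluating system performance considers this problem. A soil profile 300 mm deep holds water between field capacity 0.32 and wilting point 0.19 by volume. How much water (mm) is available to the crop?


AW = (FC - WP) * D
   = (0.32 - 0.19) * 300
   = 0.13 * 300
   = 39 mm


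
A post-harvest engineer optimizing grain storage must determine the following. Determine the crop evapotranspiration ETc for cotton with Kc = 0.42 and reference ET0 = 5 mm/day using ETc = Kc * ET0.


ETc = Kc * ET0
    = 0.42 * 5
    = 2.10 mm/day


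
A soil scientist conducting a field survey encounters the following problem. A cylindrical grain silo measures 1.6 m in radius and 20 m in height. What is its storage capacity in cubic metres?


V = pi * r^2 * h
  = pi * 1.6^2 * 20
  = pi * 2.56 * 20
  = 160.85 m^3


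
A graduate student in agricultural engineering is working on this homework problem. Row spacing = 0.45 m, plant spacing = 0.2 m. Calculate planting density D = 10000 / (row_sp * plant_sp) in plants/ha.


D = 10000 / (row_sp * plant_sp)
  = 10000 / (0.45 * 0.2)
  = 10000 / 0.0900
  = 111111.11 plants/ha


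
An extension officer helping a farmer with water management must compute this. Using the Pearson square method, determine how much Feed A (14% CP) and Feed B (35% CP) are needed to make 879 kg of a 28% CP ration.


parts_A = CP_b - target = 35 - 28 = 7
parts_B = target - CP_a = 28 - 14 = 14
total_parts = 7 + 14 = 21
Feed A = 879 * 7 / 21 = 293 kg
Feed B = 879 * 14 / 21 = 586 kg

293 kg


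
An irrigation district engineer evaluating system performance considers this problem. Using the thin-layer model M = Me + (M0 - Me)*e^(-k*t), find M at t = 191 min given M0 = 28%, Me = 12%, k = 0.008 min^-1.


M = Me + (M0 - Me) * e^(-k*t)
  = 12 + (28 - 12) * e^(-0.008*191)
  = 12 + 16 * e^(-1.528)
  = 12 + 16 * 0.21697
  = 12 + 3.4715
  = 15.47%


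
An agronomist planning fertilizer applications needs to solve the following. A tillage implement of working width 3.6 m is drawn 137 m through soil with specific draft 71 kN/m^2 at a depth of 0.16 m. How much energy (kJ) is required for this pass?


E = k * d * w * L
  = 71 * 0.16 * 3.6 * 137
  = 5602.75 kJ


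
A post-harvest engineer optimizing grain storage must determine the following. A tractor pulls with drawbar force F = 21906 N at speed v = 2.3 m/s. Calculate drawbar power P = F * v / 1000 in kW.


P = F * v / 1000
  = 21906 * 2.3 / 1000
  = 50383.80 / 1000
  = 50.38 kW


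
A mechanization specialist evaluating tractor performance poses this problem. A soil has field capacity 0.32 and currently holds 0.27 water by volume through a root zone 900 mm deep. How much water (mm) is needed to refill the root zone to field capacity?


SMD = (FC - theta) * D
    = (0.32 - 0.27) * 900
    = 0.050 * 900
    = 45 mm


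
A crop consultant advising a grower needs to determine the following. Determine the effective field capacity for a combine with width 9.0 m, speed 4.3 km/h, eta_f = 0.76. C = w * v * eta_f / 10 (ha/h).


C = w * v * eta_f / 10
  = 9.0 * 4.3 * 0.76 / 10
  = 29.41 / 10
  = 2.94 ha/h


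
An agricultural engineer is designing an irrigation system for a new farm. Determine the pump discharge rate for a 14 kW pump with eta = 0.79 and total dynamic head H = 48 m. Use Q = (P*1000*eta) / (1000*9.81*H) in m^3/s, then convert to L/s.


Q = (P * 1000 * eta) / (rho * g * H)
  = (14 * 1000 * 0.79) / (1000 * 9.81 * 48)
  = 11060 / 470880
  = 0.02349 m^3/s = 23.49 L/s


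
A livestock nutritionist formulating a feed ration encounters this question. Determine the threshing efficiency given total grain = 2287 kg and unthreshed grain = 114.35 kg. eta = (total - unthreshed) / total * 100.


eta = (total - unthreshed) / total * 100
    = (2287 - 114.35) / 2287 * 100
    = 2172.65 / 2287 * 100
    = 95%


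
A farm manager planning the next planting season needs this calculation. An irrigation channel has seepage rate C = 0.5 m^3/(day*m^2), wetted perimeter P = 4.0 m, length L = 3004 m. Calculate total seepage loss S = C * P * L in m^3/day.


S = C * P * L
  = 0.5 * 4.0 * 3004
  = 6008 m^3/day


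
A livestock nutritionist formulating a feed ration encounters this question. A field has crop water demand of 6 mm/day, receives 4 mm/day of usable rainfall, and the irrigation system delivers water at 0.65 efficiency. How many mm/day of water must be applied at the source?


IWR = (ETc - Pe) / Ea
    = (6 - 4) / 0.65
    = 2 / 0.65
    = 3.08 mm/day


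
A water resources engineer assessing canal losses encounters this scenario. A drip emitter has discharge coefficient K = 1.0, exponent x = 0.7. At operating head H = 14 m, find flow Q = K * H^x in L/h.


Q = K * H^x
  = 1.0 * 14^0.7
  = 1.0 * 6.3429
  = 6.34 L/h


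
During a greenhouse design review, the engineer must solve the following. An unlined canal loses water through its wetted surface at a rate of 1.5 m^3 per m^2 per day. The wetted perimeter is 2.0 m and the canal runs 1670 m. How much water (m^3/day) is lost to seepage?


S = C * P * L
  = 1.5 * 2.0 * 1670
  = 5010 m^3/day


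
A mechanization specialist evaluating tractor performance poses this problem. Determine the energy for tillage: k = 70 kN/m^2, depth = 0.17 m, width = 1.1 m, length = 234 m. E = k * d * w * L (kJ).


E = k * d * w * L
  = 70 * 0.17 * 1.1 * 234
  = 3063.06 kJ


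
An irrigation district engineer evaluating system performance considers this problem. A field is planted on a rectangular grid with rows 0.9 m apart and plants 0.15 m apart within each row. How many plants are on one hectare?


D = 10000 / (row_sp * plant_sp)
  = 10000 / (0.9 * 0.15)
  = 10000 / 0.1350
  = 74074.07 plants/ha


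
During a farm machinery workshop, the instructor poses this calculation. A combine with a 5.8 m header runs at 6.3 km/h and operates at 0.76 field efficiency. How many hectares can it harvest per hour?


C = w * v * eta_f / 10
  = 5.8 * 6.3 * 0.76 / 10
  = 27.77 / 10
  = 2.78 ha/h


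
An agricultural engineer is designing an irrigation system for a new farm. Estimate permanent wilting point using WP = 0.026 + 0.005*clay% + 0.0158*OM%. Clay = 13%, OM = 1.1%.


WP = 0.026 + 0.005*13 + 0.0158*1.1
   = 0.026 + 0.0650 + 0.0174
   = 0.1084


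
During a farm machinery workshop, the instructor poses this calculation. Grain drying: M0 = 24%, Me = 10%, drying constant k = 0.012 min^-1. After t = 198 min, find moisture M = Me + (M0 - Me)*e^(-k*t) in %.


M = Me + (M0 - Me) * e^(-k*t)
  = 10 + (24 - 10) * e^(-0.012*198)
  = 10 + 14 * e^(-2.376)
  = 10 + 14 * 0.09292
  = 10 + 1.3009
  = 11.30%


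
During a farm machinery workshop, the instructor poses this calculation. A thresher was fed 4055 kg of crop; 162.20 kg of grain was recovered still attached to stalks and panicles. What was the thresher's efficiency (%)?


eta = (total - unthreshed) / total * 100
    = (4055 - 162.20) / 4055 * 100
    = 3892.80 / 4055 * 100
    = 96%


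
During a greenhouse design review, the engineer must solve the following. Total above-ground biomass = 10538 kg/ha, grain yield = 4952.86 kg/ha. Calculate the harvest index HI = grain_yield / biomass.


HI = grain_yield / biomass
   = 4952.86 / 10538
   = 0.47


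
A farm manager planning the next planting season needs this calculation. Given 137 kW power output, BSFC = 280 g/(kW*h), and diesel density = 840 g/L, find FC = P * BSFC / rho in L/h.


FC = P * BSFC / rho_fuel
   = 137 * 280 / 840
   = 38360 / 840
   = 45.67 L/h


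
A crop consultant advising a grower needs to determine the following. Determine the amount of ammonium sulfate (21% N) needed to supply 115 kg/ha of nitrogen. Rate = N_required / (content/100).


Rate = N_required / (N_content / 100)
     = 115 / (21 / 100)
     = 115 / 0.21
     = 547.62 kg/ha


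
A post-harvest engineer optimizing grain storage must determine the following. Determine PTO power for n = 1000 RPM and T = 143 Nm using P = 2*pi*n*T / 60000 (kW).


P = 2*pi*n*T / 60000
  = 2*pi * 1000 * 143 / 60000
  = 898495.50 / 60000
  = 14.97 kW


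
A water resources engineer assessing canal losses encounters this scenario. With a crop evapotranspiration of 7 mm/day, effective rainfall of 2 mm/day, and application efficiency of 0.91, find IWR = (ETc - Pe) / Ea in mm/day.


IWR = (ETc - Pe) / Ea
    = (7 - 2) / 0.91
    = 5 / 0.91
    = 5.49 mm/day


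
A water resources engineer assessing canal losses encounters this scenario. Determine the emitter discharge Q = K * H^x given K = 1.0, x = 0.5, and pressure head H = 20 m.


Q = K * H^x
  = 1.0 * 20^0.5
  = 1.0 * 4.4721
  = 4.47 L/h


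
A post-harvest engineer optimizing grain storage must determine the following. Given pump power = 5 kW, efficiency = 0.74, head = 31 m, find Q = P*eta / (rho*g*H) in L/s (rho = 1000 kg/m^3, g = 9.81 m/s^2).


Q = (P * 1000 * eta) / (rho * g * H)
  = (5 * 1000 * 0.74) / (1000 * 9.81 * 31)
  = 3700 / 304110
  = 0.01217 m^3/s = 12.17 L/s


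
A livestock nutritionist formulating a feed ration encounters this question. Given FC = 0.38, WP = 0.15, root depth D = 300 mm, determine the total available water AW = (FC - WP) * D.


AW = (FC - WP) * D
   = (0.38 - 0.15) * 300
   = 0.23 * 300
   = 69 mm


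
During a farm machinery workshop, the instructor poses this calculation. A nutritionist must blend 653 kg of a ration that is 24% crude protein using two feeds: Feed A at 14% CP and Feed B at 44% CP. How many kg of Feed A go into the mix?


parts_A = CP_b - target = 44 - 24 = 20
parts_B = target - CP_a = 24 - 14 = 10
total_parts = 20 + 10 = 30
Feed A = 653 * 20 / 30 = 435.33 kg
Feed B = 653 * 10 / 30 = 217.67 kg

435.33 kg


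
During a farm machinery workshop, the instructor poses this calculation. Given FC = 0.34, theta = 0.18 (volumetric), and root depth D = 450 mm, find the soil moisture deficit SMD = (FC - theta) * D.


SMD = (FC - theta) * D
    = (0.34 - 0.18) * 450
    = 0.160 * 450
    = 72 mm


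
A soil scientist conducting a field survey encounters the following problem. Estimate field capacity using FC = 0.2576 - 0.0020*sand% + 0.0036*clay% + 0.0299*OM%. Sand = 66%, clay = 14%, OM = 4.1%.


FC = 0.2576 - 0.0020*66 + 0.0036*14 + 0.0299*4.1
   = 0.2576 - 0.1320 + 0.0504 + 0.1226
   = 0.2986


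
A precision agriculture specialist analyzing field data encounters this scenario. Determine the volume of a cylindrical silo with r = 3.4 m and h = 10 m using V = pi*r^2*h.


V = pi * r^2 * h
  = pi * 3.4^2 * 10
  = pi * 11.56 * 10
  = 363.17 m^3


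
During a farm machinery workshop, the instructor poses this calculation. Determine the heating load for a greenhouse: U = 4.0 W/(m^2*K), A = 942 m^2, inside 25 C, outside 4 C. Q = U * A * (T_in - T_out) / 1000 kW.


dT = 25 - (4) = 21 K
Q = U * A * dT
  = 4.0 * 942 * 21
  = 79128 W = 79.13 kW


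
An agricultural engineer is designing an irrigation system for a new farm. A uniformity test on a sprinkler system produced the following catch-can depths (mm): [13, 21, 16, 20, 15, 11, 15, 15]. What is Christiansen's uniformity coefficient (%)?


xbar = 126 / 8 = 15.750
sum|xi - xbar| = 19.500
CU = 100 * (1 - 19.500 / (8 * 15.750))
   = 100 * (1 - 0.1548)
   = 84.52%


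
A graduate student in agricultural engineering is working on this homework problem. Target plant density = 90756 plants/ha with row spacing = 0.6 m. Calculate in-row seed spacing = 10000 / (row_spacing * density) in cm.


spacing = 10000 / (row_sp * density)
        = 10000 / (0.6 * 90756)
        = 10000 / 54453.60
        = 0.18364 m = 18.36 cm


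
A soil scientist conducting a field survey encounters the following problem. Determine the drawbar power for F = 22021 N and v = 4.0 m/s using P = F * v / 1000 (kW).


P = F * v / 1000
  = 22021 * 4.0 / 1000
  = 88084 / 1000
  = 88.08 kW


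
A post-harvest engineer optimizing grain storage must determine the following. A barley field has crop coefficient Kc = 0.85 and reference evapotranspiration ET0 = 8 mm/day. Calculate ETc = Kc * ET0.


ETc = Kc * ET0
    = 0.85 * 8
    = 6.80 mm/day


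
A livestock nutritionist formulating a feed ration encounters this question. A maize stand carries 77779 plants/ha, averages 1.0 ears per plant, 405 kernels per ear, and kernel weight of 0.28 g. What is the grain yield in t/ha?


Y = density * ears * kernels * kw
  = 77779 * 1.0 * 405 * 0.28 g/ha
  = 8820138.60 g/ha
  = 8820.14 kg/ha = 8.82 t/ha


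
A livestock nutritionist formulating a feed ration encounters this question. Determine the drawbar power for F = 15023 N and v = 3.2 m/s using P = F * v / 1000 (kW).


P = F * v / 1000
  = 15023 * 3.2 / 1000
  = 48073.60 / 1000
  = 48.07 kW


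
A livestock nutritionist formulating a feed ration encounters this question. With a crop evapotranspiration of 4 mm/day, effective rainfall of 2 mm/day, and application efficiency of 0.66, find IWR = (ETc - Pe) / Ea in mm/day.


IWR = (ETc - Pe) / Ea
    = (4 - 2) / 0.66
    = 2 / 0.66
    = 3.03 mm/day


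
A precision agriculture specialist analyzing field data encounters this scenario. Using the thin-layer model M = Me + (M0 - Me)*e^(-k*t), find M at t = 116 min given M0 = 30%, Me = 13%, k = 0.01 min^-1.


M = Me + (M0 - Me) * e^(-k*t)
  = 13 + (30 - 13) * e^(-0.01*116)
  = 13 + 17 * e^(-1.160)
  = 13 + 17 * 0.31349
  = 13 + 5.3293
  = 18.33%


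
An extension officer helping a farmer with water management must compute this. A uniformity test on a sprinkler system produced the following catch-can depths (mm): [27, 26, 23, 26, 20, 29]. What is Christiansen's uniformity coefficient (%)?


xbar = 151 / 6 = 25.167
sum|xi - xbar| = 14.667
CU = 100 * (1 - 14.667 / (6 * 25.167))
   = 100 * (1 - 0.0971)
   = 90.29%


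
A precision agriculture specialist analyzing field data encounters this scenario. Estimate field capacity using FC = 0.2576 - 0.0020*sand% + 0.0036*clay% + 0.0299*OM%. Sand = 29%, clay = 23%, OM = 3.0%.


FC = 0.2576 - 0.0020*29 + 0.0036*23 + 0.0299*3.0
   = 0.2576 - 0.0580 + 0.0828 + 0.0897
   = 0.3721


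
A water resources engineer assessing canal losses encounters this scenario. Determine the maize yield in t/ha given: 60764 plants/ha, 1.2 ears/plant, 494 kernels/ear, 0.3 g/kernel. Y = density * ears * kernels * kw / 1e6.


Y = density * ears * kernels * kw
  = 60764 * 1.2 * 494 * 0.3 g/ha
  = 10806269.76 g/ha
  = 10806.27 kg/ha = 10.81 t/ha


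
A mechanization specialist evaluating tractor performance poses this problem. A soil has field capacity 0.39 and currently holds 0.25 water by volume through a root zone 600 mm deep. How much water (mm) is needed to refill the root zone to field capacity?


SMD = (FC - theta) * D
    = (0.39 - 0.25) * 600
    = 0.140 * 600
    = 84 mm


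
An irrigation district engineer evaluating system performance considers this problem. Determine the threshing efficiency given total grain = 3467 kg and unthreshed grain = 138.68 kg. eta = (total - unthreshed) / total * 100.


eta = (total - unthreshed) / total * 100
    = (3467 - 138.68) / 3467 * 100
    = 3328.32 / 3467 * 100
    = 96%


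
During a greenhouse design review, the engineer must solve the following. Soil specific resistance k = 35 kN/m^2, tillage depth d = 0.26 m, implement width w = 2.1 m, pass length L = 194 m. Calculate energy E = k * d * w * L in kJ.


E = k * d * w * L
  = 35 * 0.26 * 2.1 * 194
  = 3707.34 kJ


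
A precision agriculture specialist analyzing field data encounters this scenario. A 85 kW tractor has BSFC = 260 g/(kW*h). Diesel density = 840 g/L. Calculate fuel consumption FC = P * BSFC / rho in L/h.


FC = P * BSFC / rho_fuel
   = 85 * 260 / 840
   = 22100 / 840
   = 26.31 L/h


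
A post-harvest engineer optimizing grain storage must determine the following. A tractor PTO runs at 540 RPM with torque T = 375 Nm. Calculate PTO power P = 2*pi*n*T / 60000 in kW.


P = 2*pi*n*T / 60000
  = 2*pi * 540 * 375 / 60000
  = 1272345.02 / 60000
  = 21.21 kW


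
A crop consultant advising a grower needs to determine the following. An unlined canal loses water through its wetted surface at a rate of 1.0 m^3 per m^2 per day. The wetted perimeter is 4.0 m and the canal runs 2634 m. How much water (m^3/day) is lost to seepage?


S = C * P * L
  = 1.0 * 4.0 * 2634
  = 10536 m^3/day


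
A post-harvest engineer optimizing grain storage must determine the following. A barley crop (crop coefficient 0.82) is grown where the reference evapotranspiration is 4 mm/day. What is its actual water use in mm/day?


ETc = Kc * ET0
    = 0.82 * 4
    = 3.28 mm/day


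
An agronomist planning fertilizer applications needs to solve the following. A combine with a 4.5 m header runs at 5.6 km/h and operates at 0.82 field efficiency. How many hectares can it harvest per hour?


C = w * v * eta_f / 10
  = 4.5 * 5.6 * 0.82 / 10
  = 20.66 / 10
  = 2.07 ha/h


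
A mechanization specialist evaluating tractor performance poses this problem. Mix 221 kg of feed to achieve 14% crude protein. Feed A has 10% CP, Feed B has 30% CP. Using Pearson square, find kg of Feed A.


parts_A = CP_b - target = 30 - 14 = 16
parts_B = target - CP_a = 14 - 10 = 4
total_parts = 16 + 4 = 20
Feed A = 221 * 16 / 20 = 176.80 kg
Feed B = 221 * 4 / 20 = 44.20 kg

176.80 kg


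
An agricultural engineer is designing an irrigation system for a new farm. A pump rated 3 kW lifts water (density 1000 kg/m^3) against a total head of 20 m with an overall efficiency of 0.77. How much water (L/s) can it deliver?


Q = (P * 1000 * eta) / (rho * g * H)
  = (3 * 1000 * 0.77) / (1000 * 9.81 * 20)
  = 2310 / 196200
  = 0.01177 m^3/s = 11.77 L/s


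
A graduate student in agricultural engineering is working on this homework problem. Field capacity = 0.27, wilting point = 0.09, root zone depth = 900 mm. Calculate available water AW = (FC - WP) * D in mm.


AW = (FC - WP) * D
   = (0.27 - 0.09) * 900
   = 0.18 * 900
   = 162 mm


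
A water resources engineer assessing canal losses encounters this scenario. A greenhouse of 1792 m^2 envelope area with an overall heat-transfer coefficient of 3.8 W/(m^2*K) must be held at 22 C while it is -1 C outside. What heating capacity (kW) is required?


dT = 22 - (-1) = 23 K
Q = U * A * dT
  = 3.8 * 1792 * 23
  = 156620.80 W = 156.62 kW


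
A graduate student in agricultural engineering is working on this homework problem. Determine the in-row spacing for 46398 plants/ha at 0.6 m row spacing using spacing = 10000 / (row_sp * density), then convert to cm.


spacing = 10000 / (row_sp * density)
        = 10000 / (0.6 * 46398)
        = 10000 / 27838.80
        = 0.35921 m = 35.92 cm


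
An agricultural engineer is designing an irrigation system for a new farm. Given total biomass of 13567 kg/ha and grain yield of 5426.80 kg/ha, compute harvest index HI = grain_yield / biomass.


HI = grain_yield / biomass
   = 5426.80 / 13567
   = 0.40


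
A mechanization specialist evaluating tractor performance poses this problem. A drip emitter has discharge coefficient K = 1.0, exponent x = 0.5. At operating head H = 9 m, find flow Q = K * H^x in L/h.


Q = K * H^x
  = 1.0 * 9^0.5
  = 1.0 * 3
  = 3 L/h


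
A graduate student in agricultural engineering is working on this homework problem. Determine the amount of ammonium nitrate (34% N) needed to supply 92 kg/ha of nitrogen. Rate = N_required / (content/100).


Rate = N_required / (N_content / 100)
     = 92 / (34 / 100)
     = 92 / 0.34
     = 270.59 kg/ha


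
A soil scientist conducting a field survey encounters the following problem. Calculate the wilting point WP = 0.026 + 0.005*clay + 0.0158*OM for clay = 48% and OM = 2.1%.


WP = 0.026 + 0.005*48 + 0.0158*2.1
   = 0.026 + 0.2400 + 0.0332
   = 0.2992


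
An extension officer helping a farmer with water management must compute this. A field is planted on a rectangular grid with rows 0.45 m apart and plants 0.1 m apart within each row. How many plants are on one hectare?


D = 10000 / (row_sp * plant_sp)
  = 10000 / (0.45 * 0.1)
  = 10000 / 0.0450
  = 222222.22 plants/ha


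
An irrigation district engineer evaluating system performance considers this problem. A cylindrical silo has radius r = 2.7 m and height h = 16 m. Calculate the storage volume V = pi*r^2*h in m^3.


V = pi * r^2 * h
  = pi * 2.7^2 * 16
  = pi * 7.29 * 16
  = 366.44 m^3


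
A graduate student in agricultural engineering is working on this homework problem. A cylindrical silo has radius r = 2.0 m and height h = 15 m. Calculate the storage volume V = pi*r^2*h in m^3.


V = pi * r^2 * h
  = pi * 2.0^2 * 15
  = pi * 4 * 15
  = 188.50 m^3


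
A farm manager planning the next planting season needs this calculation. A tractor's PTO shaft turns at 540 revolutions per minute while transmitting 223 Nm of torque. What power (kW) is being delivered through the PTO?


P = 2*pi*n*T / 60000
  = 2*pi * 540 * 223 / 60000
  = 756621.17 / 60000
  = 12.61 kW


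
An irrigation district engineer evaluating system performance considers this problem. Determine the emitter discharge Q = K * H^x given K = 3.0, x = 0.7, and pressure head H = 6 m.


Q = K * H^x
  = 3.0 * 6^0.7
  = 3.0 * 3.5051
  = 10.52 L/h


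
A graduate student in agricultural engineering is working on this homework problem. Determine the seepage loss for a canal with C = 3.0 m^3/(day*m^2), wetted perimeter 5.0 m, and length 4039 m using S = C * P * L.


S = C * P * L
  = 3.0 * 5.0 * 4039
  = 60585 m^3/day


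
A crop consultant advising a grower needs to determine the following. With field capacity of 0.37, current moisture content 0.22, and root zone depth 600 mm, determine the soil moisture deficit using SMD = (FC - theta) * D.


SMD = (FC - theta) * D
    = (0.37 - 0.22) * 600
    = 0.150 * 600
    = 90 mm


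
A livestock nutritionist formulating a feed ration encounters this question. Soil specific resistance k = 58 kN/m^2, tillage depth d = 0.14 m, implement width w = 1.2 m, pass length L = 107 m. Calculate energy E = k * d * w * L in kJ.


E = k * d * w * L
  = 58 * 0.14 * 1.2 * 107
  = 1042.61 kJ


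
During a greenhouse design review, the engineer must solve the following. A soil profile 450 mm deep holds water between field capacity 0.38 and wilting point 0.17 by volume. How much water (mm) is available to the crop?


AW = (FC - WP) * D
   = (0.38 - 0.17) * 450
   = 0.21 * 450
   = 94.50 mm


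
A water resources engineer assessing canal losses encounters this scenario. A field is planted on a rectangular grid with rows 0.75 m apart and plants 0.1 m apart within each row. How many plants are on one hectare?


D = 10000 / (row_sp * plant_sp)
  = 10000 / (0.75 * 0.1)
  = 10000 / 0.0750
  = 133333.33 plants/ha


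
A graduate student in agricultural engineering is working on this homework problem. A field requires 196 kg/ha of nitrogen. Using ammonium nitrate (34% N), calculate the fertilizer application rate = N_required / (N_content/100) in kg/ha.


Rate = N_required / (N_content / 100)
     = 196 / (34 / 100)
     = 196 / 0.34
     = 576.47 kg/ha


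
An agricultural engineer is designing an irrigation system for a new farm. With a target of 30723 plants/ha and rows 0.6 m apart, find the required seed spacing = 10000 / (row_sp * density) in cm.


spacing = 10000 / (row_sp * density)
        = 10000 / (0.6 * 30723)
        = 10000 / 18433.80
        = 0.54248 m = 54.25 cm


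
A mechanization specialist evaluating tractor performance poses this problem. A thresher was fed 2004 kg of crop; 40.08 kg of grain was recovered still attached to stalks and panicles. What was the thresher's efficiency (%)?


eta = (total - unthreshed) / total * 100
    = (2004 - 40.08) / 2004 * 100
    = 1963.92 / 2004 * 100
    = 98%


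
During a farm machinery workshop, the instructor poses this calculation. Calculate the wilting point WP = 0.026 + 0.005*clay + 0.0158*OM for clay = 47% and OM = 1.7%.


WP = 0.026 + 0.005*47 + 0.0158*1.7
   = 0.026 + 0.2350 + 0.0269
   = 0.2879


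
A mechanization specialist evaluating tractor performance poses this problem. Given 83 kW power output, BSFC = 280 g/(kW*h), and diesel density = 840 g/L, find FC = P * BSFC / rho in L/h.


FC = P * BSFC / rho_fuel
   = 83 * 280 / 840
   = 23240 / 840
   = 27.67 L/h


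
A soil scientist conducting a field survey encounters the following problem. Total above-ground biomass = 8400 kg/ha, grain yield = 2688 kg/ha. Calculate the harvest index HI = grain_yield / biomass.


HI = grain_yield / biomass
   = 2688 / 8400
   = 0.32


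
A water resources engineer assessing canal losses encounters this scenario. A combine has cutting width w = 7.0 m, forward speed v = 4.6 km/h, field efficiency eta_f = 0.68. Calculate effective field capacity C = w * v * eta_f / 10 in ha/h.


C = w * v * eta_f / 10
  = 7.0 * 4.6 * 0.68 / 10
  = 21.90 / 10
  = 2.19 ha/h


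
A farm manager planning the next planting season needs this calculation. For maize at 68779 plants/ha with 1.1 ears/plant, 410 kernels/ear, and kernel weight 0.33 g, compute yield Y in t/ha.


Y = density * ears * kernels * kw
  = 68779 * 1.1 * 410 * 0.33 g/ha
  = 10236378.57 g/ha
  = 10236.38 kg/ha = 10.24 t/ha


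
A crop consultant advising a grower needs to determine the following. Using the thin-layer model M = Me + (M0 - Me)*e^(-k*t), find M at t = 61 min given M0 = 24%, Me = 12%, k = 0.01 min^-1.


M = Me + (M0 - Me) * e^(-k*t)
  = 12 + (24 - 12) * e^(-0.01*61)
  = 12 + 12 * e^(-0.610)
  = 12 + 12 * 0.54335
  = 12 + 6.5202
  = 18.52%


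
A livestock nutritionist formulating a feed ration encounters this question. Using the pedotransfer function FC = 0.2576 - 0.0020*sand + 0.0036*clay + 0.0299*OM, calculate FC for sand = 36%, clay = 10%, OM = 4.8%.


FC = 0.2576 - 0.0020*36 + 0.0036*10 + 0.0299*4.8
   = 0.2576 - 0.0720 + 0.0360 + 0.1435
   = 0.3651


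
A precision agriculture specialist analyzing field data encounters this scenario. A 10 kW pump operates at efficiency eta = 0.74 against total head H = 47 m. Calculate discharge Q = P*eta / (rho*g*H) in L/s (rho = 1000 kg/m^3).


Q = (P * 1000 * eta) / (rho * g * H)
  = (10 * 1000 * 0.74) / (1000 * 9.81 * 47)
  = 7400 / 461070
  = 0.01605 m^3/s = 16.05 L/s


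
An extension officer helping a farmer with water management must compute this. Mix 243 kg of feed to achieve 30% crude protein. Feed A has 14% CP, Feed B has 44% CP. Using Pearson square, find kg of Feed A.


parts_A = CP_b - target = 44 - 30 = 14
parts_B = target - CP_a = 30 - 14 = 16
total_parts = 14 + 16 = 30
Feed A = 243 * 14 / 30 = 113.40 kg
Feed B = 243 * 16 / 30 = 129.60 kg

113.40 kg


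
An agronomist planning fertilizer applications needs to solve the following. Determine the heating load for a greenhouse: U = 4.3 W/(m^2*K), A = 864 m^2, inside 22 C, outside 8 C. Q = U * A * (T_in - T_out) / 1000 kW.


dT = 22 - (8) = 14 K
Q = U * A * dT
  = 4.3 * 864 * 14
  = 52012.80 W = 52.01 kW


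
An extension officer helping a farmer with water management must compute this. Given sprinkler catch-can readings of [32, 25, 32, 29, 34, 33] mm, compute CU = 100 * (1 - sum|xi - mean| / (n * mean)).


xbar = 185 / 6 = 30.833
sum|xi - xbar| = 15.333
CU = 100 * (1 - 15.333 / (6 * 30.833))
   = 100 * (1 - 0.0829)
   = 91.71%


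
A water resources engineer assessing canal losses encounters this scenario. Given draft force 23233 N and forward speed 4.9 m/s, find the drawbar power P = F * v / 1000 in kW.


P = F * v / 1000
  = 23233 * 4.9 / 1000
  = 113841.70 / 1000
  = 113.84 kW


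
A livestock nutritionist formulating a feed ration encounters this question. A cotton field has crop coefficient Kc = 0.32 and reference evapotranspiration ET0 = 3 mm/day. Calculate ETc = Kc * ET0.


ETc = Kc * ET0
    = 0.32 * 3
    = 0.96 mm/day


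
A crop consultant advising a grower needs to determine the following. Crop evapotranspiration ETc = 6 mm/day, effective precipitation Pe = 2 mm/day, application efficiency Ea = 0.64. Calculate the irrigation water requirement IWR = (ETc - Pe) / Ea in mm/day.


IWR = (ETc - Pe) / Ea
    = (6 - 2) / 0.64
    = 4 / 0.64
    = 6.25 mm/day


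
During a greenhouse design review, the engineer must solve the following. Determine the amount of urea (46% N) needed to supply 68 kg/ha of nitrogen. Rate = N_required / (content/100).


Rate = N_required / (N_content / 100)
     = 68 / (46 / 100)
     = 68 / 0.46
     = 147.83 kg/ha


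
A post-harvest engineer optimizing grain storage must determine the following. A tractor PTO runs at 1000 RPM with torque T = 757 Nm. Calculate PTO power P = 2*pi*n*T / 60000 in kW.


P = 2*pi*n*T / 60000
  = 2*pi * 1000 * 757 / 60000
  = 4756371.28 / 60000
  = 79.27 kW


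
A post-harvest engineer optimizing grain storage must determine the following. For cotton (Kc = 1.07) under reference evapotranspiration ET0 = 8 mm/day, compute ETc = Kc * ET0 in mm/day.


ETc = Kc * ET0
    = 1.07 * 8
    = 8.56 mm/day


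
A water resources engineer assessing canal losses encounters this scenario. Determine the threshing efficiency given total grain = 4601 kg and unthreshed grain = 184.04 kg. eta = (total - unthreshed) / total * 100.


eta = (total - unthreshed) / total * 100
    = (4601 - 184.04) / 4601 * 100
    = 4416.96 / 4601 * 100
    = 96%


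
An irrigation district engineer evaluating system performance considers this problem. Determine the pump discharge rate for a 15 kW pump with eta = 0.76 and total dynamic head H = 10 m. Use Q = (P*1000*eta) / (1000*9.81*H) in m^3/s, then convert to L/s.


Q = (P * 1000 * eta) / (rho * g * H)
  = (15 * 1000 * 0.76) / (1000 * 9.81 * 10)
  = 11400 / 98100
  = 0.11621 m^3/s = 116.21 L/s


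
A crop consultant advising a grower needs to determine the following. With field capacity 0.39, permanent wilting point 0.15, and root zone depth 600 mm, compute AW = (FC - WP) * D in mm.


AW = (FC - WP) * D
   = (0.39 - 0.15) * 600
   = 0.24 * 600
   = 144 mm


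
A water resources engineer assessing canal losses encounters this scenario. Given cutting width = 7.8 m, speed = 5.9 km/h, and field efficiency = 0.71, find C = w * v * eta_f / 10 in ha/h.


C = w * v * eta_f / 10
  = 7.8 * 5.9 * 0.71 / 10
  = 32.67 / 10
  = 3.27 ha/h


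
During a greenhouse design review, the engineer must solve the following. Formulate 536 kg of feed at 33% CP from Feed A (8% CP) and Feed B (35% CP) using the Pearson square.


parts_A = CP_b - target = 35 - 33 = 2
parts_B = target - CP_a = 33 - 8 = 25
total_parts = 2 + 25 = 27
Feed A = 536 * 2 / 27 = 39.70 kg
Feed B = 536 * 25 / 27 = 496.30 kg

39.70 kg


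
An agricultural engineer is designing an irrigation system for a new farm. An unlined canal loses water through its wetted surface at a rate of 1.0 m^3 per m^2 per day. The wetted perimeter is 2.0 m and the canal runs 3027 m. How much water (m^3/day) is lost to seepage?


S = C * P * L
  = 1.0 * 2.0 * 3027
  = 6054 m^3/day


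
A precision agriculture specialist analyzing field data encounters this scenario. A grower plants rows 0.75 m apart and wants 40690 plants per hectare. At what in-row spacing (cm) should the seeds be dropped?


spacing = 10000 / (row_sp * density)
        = 10000 / (0.75 * 40690)
        = 10000 / 30517.50
        = 0.32768 m = 32.77 cm


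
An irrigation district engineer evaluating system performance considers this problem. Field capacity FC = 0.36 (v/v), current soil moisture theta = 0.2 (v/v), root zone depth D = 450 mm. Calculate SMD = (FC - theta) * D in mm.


SMD = (FC - theta) * D
    = (0.36 - 0.2) * 450
    = 0.160 * 450
    = 72 mm


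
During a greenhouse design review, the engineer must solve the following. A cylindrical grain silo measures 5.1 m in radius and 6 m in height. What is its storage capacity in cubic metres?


V = pi * r^2 * h
  = pi * 5.1^2 * 6
  = pi * 26.01 * 6
  = 490.28 m^3


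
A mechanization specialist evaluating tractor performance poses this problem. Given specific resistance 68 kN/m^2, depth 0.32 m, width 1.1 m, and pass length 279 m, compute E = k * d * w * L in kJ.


E = k * d * w * L
  = 68 * 0.32 * 1.1 * 279
  = 6678.14 kJ


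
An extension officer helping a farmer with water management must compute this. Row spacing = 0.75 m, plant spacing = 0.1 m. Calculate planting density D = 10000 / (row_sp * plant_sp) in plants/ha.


D = 10000 / (row_sp * plant_sp)
  = 10000 / (0.75 * 0.1)
  = 10000 / 0.0750
  = 133333.33 plants/ha


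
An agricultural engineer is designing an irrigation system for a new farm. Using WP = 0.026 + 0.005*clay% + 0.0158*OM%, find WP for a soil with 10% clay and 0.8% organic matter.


WP = 0.026 + 0.005*10 + 0.0158*0.8
   = 0.026 + 0.0500 + 0.0126
   = 0.0886


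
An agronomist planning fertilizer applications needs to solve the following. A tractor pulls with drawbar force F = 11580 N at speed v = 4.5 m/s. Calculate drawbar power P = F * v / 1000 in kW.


P = F * v / 1000
  = 11580 * 4.5 / 1000
  = 52110 / 1000
  = 52.11 kW


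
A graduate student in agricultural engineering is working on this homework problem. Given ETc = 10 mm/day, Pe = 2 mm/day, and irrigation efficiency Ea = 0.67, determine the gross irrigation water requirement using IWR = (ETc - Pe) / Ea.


IWR = (ETc - Pe) / Ea
    = (10 - 2) / 0.67
    = 8 / 0.67
    = 11.94 mm/day


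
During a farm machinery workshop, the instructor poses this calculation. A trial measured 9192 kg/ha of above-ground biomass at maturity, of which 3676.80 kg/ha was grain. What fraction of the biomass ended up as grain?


HI = grain_yield / biomass
   = 3676.80 / 9192
   = 0.40


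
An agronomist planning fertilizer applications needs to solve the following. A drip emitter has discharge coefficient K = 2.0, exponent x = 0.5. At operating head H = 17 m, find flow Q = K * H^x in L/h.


Q = K * H^x
  = 2.0 * 17^0.5
  = 2.0 * 4.1231
  = 8.25 L/h


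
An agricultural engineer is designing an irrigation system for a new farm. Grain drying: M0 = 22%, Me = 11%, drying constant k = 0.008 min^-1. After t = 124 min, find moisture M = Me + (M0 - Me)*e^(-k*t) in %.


M = Me + (M0 - Me) * e^(-k*t)
  = 11 + (22 - 11) * e^(-0.008*124)
  = 11 + 11 * e^(-0.992)
  = 11 + 11 * 0.37083
  = 11 + 4.0792
  = 15.08%


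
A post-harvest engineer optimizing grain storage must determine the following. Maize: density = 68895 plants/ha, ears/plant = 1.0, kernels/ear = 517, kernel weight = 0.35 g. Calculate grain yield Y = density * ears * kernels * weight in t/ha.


Y = density * ears * kernels * kw
  = 68895 * 1.0 * 517 * 0.35 g/ha
  = 12466550.25 g/ha
  = 12466.55 kg/ha = 12.47 t/ha


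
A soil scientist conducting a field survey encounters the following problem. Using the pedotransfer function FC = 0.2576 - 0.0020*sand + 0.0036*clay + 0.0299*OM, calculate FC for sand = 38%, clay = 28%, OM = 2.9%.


FC = 0.2576 - 0.0020*38 + 0.0036*28 + 0.0299*2.9
   = 0.2576 - 0.0760 + 0.1008 + 0.0867
   = 0.3691


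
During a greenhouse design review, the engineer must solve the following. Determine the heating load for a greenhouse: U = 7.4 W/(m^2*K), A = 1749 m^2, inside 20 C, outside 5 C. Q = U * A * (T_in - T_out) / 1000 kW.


dT = 20 - (5) = 15 K
Q = U * A * dT
  = 7.4 * 1749 * 15
  = 194139 W = 194.14 kW


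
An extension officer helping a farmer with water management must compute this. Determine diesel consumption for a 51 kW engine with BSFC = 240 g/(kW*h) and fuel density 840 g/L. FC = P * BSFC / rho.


FC = P * BSFC / rho_fuel
   = 51 * 240 / 840
   = 12240 / 840
   = 14.57 L/h


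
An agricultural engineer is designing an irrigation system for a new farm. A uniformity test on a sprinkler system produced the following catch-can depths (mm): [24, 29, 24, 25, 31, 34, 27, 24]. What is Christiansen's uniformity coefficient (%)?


xbar = 218 / 8 = 27.250
sum|xi - xbar| = 24.500
CU = 100 * (1 - 24.500 / (8 * 27.250))
   = 100 * (1 - 0.1124)
   = 88.76%


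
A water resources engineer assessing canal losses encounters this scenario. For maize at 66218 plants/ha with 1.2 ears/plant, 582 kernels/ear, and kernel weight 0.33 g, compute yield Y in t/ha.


Y = density * ears * kernels * kw
  = 66218 * 1.2 * 582 * 0.33 g/ha
  = 15261394.90 g/ha
  = 15261.39 kg/ha = 15.26 t/ha


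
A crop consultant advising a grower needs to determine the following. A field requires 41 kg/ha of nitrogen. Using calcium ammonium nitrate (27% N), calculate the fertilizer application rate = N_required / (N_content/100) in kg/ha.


Rate = N_required / (N_content / 100)
     = 41 / (27 / 100)
     = 41 / 0.27
     = 151.85 kg/ha


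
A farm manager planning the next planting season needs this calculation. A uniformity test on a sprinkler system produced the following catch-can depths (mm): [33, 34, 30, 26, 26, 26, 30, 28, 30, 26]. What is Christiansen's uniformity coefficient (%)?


xbar = 289 / 10 = 28.900
sum|xi - xbar| = 25
CU = 100 * (1 - 25 / (10 * 28.900))
   = 100 * (1 - 0.0865)
   = 91.35%


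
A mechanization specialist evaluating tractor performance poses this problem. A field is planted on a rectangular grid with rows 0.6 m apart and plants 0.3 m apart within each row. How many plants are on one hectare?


D = 10000 / (row_sp * plant_sp)
  = 10000 / (0.6 * 0.3)
  = 10000 / 0.1800
  = 55555.56 plants/ha


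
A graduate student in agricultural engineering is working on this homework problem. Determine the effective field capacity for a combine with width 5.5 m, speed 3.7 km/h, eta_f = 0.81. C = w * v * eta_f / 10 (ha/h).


C = w * v * eta_f / 10
  = 5.5 * 3.7 * 0.81 / 10
  = 16.48 / 10
  = 1.65 ha/h


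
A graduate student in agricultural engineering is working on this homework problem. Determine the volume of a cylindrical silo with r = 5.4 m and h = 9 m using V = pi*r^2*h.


V = pi * r^2 * h
  = pi * 5.4^2 * 9
  = pi * 29.16 * 9
  = 824.48 m^3


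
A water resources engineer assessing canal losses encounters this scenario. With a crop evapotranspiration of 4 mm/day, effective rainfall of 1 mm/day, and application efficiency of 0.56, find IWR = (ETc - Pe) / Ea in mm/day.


IWR = (ETc - Pe) / Ea
    = (4 - 1) / 0.56
    = 3 / 0.56
    = 5.36 mm/day


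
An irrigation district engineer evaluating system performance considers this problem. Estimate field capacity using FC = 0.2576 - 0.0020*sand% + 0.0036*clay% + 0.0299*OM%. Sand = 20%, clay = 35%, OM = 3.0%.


FC = 0.2576 - 0.0020*20 + 0.0036*35 + 0.0299*3.0
   = 0.2576 - 0.0400 + 0.1260 + 0.0897
   = 0.4333


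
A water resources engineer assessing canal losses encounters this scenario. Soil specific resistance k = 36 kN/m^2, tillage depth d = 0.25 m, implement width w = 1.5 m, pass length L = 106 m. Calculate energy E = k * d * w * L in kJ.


E = k * d * w * L
  = 36 * 0.25 * 1.5 * 106
  = 1431 kJ


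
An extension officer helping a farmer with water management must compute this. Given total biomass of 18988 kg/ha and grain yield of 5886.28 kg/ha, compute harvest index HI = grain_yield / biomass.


HI = grain_yield / biomass
   = 5886.28 / 18988
   = 0.31


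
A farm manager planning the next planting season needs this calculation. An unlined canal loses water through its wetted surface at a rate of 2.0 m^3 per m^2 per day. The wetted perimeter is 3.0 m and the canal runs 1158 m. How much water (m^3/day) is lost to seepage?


S = C * P * L
  = 2.0 * 3.0 * 1158
  = 6948 m^3/day


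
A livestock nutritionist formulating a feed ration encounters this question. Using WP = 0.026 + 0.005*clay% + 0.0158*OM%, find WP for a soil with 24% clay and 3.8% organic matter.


WP = 0.026 + 0.005*24 + 0.0158*3.8
   = 0.026 + 0.1200 + 0.0600
   = 0.2060


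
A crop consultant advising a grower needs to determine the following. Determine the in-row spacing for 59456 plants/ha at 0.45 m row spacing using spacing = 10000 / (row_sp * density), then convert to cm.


spacing = 10000 / (row_sp * density)
        = 10000 / (0.45 * 59456)
        = 10000 / 26755.20
        = 0.37376 m = 37.38 cm
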